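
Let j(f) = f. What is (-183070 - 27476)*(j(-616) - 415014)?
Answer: 87509233980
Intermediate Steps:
(-183070 - 27476)*(j(-616) - 415014) = (-183070 - 27476)*(-616 - 415014) = -210546*(-415630) = 87509233980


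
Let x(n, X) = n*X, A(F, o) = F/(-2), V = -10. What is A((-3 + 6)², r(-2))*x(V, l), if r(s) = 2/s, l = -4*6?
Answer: -1080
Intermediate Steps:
l = -24
A(F, o) = -F/2 (A(F, o) = F*(-½) = -F/2)
x(n, X) = X*n
A((-3 + 6)², r(-2))*x(V, l) = (-(-3 + 6)²/2)*(-24*(-10)) = -½*3²*240 = -½*9*240 = -9/2*240 = -1080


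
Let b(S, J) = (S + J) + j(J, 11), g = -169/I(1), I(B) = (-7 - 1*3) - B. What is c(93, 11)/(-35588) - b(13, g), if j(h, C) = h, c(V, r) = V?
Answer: -552221/12628 ≈ -43.730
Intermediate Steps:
I(B) = -10 - B (I(B) = (-7 - 3) - B = -10 - B)
g = 169/11 (g = -169/(-10 - 1*1) = -169/(-10 - 1) = -169/(-11) = -169*(-1/11) = 169/11 ≈ 15.364)
b(S, J) = S + 2*J (b(S, J) = (S + J) + J = (J + S) + J = S + 2*J)
c(93, 11)/(-35588) - b(13, g) = 93/(-35588) - (13 + 2*(169/11)) = 93*(-1/35588) - (13 + 338/11) = -3/1148 - 1*481/11 = -3/1148 - 481/11 = -552221/12628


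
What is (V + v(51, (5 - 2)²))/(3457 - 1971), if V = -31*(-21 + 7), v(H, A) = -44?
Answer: 195/743 ≈ 0.26245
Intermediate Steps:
V = 434 (V = -31*(-14) = 434)
(V + v(51, (5 - 2)²))/(3457 - 1971) = (434 - 44)/(3457 - 1971) = 390/1486 = 390*(1/1486) = 195/743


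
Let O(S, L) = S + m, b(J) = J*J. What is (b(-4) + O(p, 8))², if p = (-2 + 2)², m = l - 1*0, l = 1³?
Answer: 289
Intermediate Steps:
l = 1
b(J) = J²
m = 1 (m = 1 - 1*0 = 1 + 0 = 1)
p = 0 (p = 0² = 0)
O(S, L) = 1 + S (O(S, L) = S + 1 = 1 + S)
(b(-4) + O(p, 8))² = ((-4)² + (1 + 0))² = (16 + 1)² = 17² = 289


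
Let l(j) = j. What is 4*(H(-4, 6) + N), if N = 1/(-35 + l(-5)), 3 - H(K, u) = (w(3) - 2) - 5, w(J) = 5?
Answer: 199/10 ≈ 19.900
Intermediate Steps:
H(K, u) = 5 (H(K, u) = 3 - ((5 - 2) - 5) = 3 - (3 - 5) = 3 - 1*(-2) = 3 + 2 = 5)
N = -1/40 (N = 1/(-35 - 5) = 1/(-40) = -1/40 ≈ -0.025000)
4*(H(-4, 6) + N) = 4*(5 - 1/40) = 4*(199/40) = 199/10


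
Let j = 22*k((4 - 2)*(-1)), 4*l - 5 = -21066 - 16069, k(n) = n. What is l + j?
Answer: -18653/2 ≈ -9326.5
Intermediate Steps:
l = -18565/2 (l = 5/4 + (-21066 - 16069)/4 = 5/4 + (¼)*(-37135) = 5/4 - 37135/4 = -18565/2 ≈ -9282.5)
j = -44 (j = 22*((4 - 2)*(-1)) = 22*(2*(-1)) = 22*(-2) = -44)
l + j = -18565/2 - 44 = -18653/2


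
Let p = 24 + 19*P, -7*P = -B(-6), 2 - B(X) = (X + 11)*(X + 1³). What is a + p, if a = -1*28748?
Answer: -200555/7 ≈ -28651.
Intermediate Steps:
B(X) = 2 - (1 + X)*(11 + X) (B(X) = 2 - (X + 11)*(X + 1³) = 2 - (11 + X)*(X + 1) = 2 - (11 + X)*(1 + X) = 2 - (1 + X)*(11 + X))
P = 27/7 (P = -(-1)*(-9 - 1*(-6)² - 12*(-6))/7 = -(-1)*(-9 - 1*36 + 72)/7 = -(-1)*(-9 - 36 + 72)/7 = -(-1)*27/7 = -⅐*(-27) = 27/7 ≈ 3.8571)
a = -28748
p = 681/7 (p = 24 + 19*(27/7) = 24 + 513/7 = 681/7 ≈ 97.286)
a + p = -28748 + 681/7 = -200555/7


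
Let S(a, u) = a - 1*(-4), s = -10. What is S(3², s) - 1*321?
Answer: -308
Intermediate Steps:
S(a, u) = 4 + a (S(a, u) = a + 4 = 4 + a)
S(3², s) - 1*321 = (4 + 3²) - 1*321 = (4 + 9) - 321 = 13 - 321 = -308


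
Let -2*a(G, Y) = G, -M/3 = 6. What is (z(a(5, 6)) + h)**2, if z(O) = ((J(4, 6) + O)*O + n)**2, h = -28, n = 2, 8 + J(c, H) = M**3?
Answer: 11658230072207031681/256 ≈ 4.5540e+16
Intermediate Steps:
M = -18 (M = -3*6 = -18)
J(c, H) = -5840 (J(c, H) = -8 + (-18)**3 = -8 - 5832 = -5840)
a(G, Y) = -G/2
z(O) = (2 + O*(-5840 + O))**2 (z(O) = ((-5840 + O)*O + 2)**2 = (O*(-5840 + O) + 2)**2 = (2 + O*(-5840 + O))**2)
(z(a(5, 6)) + h)**2 = ((2 + (-1/2*5)**2 - (-2920)*5)**2 - 28)**2 = ((2 + (-5/2)**2 - 5840*(-5/2))**2 - 28)**2 = ((2 + 25/4 + 14600)**2 - 28)**2 = ((58433/4)**2 - 28)**2 = (3414415489/16 - 28)**2 = (3414415041/16)**2 = 11658230072207031681/256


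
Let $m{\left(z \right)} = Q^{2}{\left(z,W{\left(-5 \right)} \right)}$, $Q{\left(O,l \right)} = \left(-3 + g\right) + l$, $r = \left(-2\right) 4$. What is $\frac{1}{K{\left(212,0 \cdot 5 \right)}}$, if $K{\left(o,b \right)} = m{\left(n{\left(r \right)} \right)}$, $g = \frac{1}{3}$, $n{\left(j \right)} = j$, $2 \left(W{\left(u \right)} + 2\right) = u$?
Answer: $\frac{36}{1849} \approx 0.01947$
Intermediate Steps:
$W{\left(u \right)} = -2 + \frac{u}{2}$
$r = -8$
$g = \frac{1}{3} \approx 0.33333$
$Q{\left(O,l \right)} = - \frac{8}{3} + l$ ($Q{\left(O,l \right)} = \left(-3 + \frac{1}{3}\right) + l = - \frac{8}{3} + l$)
$m{\left(z \right)} = \frac{1849}{36}$ ($m{\left(z \right)} = \left(- \frac{8}{3} + \left(-2 + \frac{1}{2} \left(-5\right)\right)\right)^{2} = \left(- \frac{8}{3} - \frac{9}{2}\right)^{2} = \left(- \frac{43}{6}\right)^{2} = \frac{1849}{36}$)
$K{\left(o,b \right)} = \frac{1849}{36}$
$\frac{1}{K{\left(212,0 \cdot 5 \right)}} = \frac{1}{\frac{1849}{36}} = \frac{36}{1849}$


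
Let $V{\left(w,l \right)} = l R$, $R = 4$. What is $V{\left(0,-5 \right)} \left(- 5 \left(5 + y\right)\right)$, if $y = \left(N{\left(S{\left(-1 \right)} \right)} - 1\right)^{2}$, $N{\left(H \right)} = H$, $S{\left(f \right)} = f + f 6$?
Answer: $6900$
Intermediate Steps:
$V{\left(w,l \right)} = 4 l$ ($V{\left(w,l \right)} = l 4 = 4 l$)
$S{\left(f \right)} = 7 f$ ($S{\left(f \right)} = f + 6 f = 7 f$)
$y = 64$ ($y = \left(7 \left(-1\right) - 1\right)^{2} = \left(-7 - 1\right)^{2} = \left(-8\right)^{2} = 64$)
$V{\left(0,-5 \right)} \left(- 5 \left(5 + y\right)\right) = 4 \left(-5\right) \left(- 5 \left(5 + 64\right)\right) = - 20 \left(\left(-5\right) 69\right) = \left(-20\right) \left(-345\right) = 6900$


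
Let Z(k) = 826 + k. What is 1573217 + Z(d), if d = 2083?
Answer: 1576126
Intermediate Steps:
1573217 + Z(d) = 1573217 + (826 + 2083) = 1573217 + 2909 = 1576126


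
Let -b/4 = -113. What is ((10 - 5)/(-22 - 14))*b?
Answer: -565/9 ≈ -62.778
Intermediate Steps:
b = 452 (b = -4*(-113) = 452)
((10 - 5)/(-22 - 14))*b = ((10 - 5)/(-22 - 14))*452 = (5/(-36))*452 = (5*(-1/36))*452 = -5/36*452 = -565/9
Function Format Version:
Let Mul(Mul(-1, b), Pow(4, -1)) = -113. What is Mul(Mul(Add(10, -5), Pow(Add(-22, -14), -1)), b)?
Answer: Rational(-565, 9) ≈ -62.778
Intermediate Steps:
b = 452 (b = Mul(-4, -113) = 452)
Mul(Mul(Add(10, -5), Pow(Add(-22, -14), -1)), b) = Mul(Mul(Add(10, -5), Pow(Add(-22, -14), -1)), 452) = Mul(Mul(5, Pow(-36, -1)), 452) = Mul(Mul(5, Rational(-1, 36)), 452) = Mul(Rational(-5, 36), 452) = Rational(-565, 9)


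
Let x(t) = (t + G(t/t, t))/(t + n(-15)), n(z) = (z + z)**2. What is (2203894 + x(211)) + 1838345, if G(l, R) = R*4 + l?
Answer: 408266235/101 ≈ 4.0422e+6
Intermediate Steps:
n(z) = 4*z**2 (n(z) = (2*z)**2 = 4*z**2)
G(l, R) = l + 4*R (G(l, R) = 4*R + l = l + 4*R)
x(t) = (1 + 5*t)/(900 + t) (x(t) = (t + (t/t + 4*t))/(t + 4*(-15)**2) = (t + (1 + 4*t))/(t + 4*225) = (1 + 5*t)/(t + 900) = (1 + 5*t)/(900 + t))
(2203894 + x(211)) + 1838345 = (2203894 + (1 + 5*211)/(900 + 211)) + 1838345 = (2203894 + (1 + 1055)/1111) + 1838345 = (2203894 + (1/1111)*1056) + 1838345 = (2203894 + 96/101) + 1838345 = 222593390/101 + 1838345 = 408266235/101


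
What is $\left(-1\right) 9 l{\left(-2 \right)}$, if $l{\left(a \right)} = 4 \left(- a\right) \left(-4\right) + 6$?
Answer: $234$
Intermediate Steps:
$l{\left(a \right)} = 6 + 16 a$ ($l{\left(a \right)} = - 4 a \left(-4\right) + 6 = 16 a + 6 = 6 + 16 a$)
$\left(-1\right) 9 l{\left(-2 \right)} = \left(-1\right) 9 \left(6 + 16 \left(-2\right)\right) = - 9 \left(6 - 32\right) = \left(-9\right) \left(-26\right) = 234$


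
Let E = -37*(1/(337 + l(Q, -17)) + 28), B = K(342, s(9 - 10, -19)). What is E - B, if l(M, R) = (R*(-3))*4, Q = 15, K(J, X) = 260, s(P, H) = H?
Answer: -701173/541 ≈ -1296.1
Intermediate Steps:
l(M, R) = -12*R (l(M, R) = -3*R*4 = -12*R)
B = 260
E = -560513/541 (E = -37*(1/(337 - 12*(-17)) + 28) = -37*(1/(337 + 204) + 28) = -37*(1/541 + 28) = -37*15149/541 = -560513/541 ≈ -1036.1)
E - B = -560513/541 - 1*260 = -560513/541 - 260 = -701173/541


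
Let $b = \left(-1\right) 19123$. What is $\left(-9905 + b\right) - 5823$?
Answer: $-34851$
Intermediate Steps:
$b = -19123$
$\left(-9905 + b\right) - 5823 = \left(-9905 - 19123\right) - 5823 = -29028 - 5823 = -34851$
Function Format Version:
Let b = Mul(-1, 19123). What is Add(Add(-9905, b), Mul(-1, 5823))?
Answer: -34851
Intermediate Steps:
b = -19123
Add(Add(-9905, b), Mul(-1, 5823)) = Add(Add(-9905, -19123), Mul(-1, 5823)) = Add(-29028, -5823) = -34851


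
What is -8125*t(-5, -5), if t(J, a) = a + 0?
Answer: 40625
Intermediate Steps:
t(J, a) = a
-8125*t(-5, -5) = -8125*(-5) = 40625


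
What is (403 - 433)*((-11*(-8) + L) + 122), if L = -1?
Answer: -6270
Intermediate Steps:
(403 - 433)*((-11*(-8) + L) + 122) = (403 - 433)*((-11*(-8) - 1) + 122) = -30*((88 - 1) + 122) = -30*(87 + 122) = -30*209 = -6270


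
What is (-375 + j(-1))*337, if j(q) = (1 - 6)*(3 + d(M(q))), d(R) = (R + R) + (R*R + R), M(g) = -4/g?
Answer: -178610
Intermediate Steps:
d(R) = R² + 3*R (d(R) = 2*R + (R² + R) = 2*R + (R + R²) = R² + 3*R)
j(q) = -15 + 20*(3 - 4/q)/q (j(q) = (1 - 6)*(3 + (-4/q)*(3 - 4/q)) = -5*(3 - 4*(3 - 4/q)/q) = -15 + 20*(3 - 4/q)/q)
(-375 + j(-1))*337 = (-375 + (-15 - 80/(-1)² + 60/(-1)))*337 = (-375 + (-15 - 80*1 + 60*(-1)))*337 = (-375 + (-15 - 80 - 60))*337 = (-375 - 155)*337 = -530*337 = -178610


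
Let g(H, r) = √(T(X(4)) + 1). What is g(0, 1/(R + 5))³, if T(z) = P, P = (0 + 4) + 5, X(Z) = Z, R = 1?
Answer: 10*√10 ≈ 31.623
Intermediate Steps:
P = 9 (P = 4 + 5 = 9)
T(z) = 9
g(H, r) = √10 (g(H, r) = √(9 + 1) = √10)
g(0, 1/(R + 5))³ = (√10)³ = 10*√10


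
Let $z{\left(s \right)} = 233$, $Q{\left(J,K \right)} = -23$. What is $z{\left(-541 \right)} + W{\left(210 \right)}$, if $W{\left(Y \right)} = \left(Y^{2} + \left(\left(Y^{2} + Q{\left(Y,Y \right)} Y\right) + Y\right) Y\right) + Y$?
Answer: $8335343$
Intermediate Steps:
$W{\left(Y \right)} = Y + Y^{2} + Y \left(Y^{2} - 22 Y\right)$ ($W{\left(Y \right)} = \left(Y^{2} + \left(\left(Y^{2} - 23 Y\right) + Y\right) Y\right) + Y = \left(Y^{2} + \left(Y^{2} - 22 Y\right) Y\right) + Y = \left(Y^{2} + Y \left(Y^{2} - 22 Y\right)\right) + Y = Y + Y^{2} + Y \left(Y^{2} - 22 Y\right)$)
$z{\left(-541 \right)} + W{\left(210 \right)} = 233 + 210 \left(1 + 210^{2} - 4410\right) = 233 + 210 \left(1 + 44100 - 4410\right) = 233 + 210 \cdot 39691 = 233 + 8335110 = 8335343$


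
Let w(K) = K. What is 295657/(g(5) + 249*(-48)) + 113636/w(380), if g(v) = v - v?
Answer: 311456953/1135440 ≈ 274.31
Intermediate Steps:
g(v) = 0
295657/(g(5) + 249*(-48)) + 113636/w(380) = 295657/(0 + 249*(-48)) + 113636/380 = 295657/(0 - 11952) + 113636*(1/380) = 295657/(-11952) + 28409/95 = 295657*(-1/11952) + 28409/95 = -295657/11952 + 28409/95 = 311456953/1135440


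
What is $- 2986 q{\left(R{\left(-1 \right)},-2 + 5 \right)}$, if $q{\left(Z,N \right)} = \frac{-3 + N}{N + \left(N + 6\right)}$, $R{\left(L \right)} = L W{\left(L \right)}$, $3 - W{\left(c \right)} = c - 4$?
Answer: $0$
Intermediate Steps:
$W{\left(c \right)} = 7 - c$ ($W{\left(c \right)} = 3 - \left(c - 4\right) = 3 - \left(-4 + c\right) = 7 - c$)
$R{\left(L \right)} = L \left(7 - L\right)$
$q{\left(Z,N \right)} = \frac{-3 + N}{6 + 2 N}$ ($q{\left(Z,N \right)} = \frac{-3 + N}{N + \left(6 + N\right)} = \frac{-3 + N}{6 + 2 N}$)
$- 2986 q{\left(R{\left(-1 \right)},-2 + 5 \right)} = - 2986 \frac{-3 + \left(-2 + 5\right)}{2 \left(3 + \left(-2 + 5\right)\right)} = - 2986 \frac{-3 + 3}{2 \left(3 + 3\right)} = - 2986 \cdot \frac{1}{2} \cdot \frac{1}{6} \cdot 0 = \left(-2986\right) 0 = 0$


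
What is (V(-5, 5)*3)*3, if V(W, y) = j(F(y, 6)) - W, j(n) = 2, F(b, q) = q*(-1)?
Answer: 63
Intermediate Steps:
F(b, q) = -q
V(W, y) = 2 - W
(V(-5, 5)*3)*3 = ((2 - 1*(-5))*3)*3 = ((2 + 5)*3)*3 = (7*3)*3 = 21*3 = 63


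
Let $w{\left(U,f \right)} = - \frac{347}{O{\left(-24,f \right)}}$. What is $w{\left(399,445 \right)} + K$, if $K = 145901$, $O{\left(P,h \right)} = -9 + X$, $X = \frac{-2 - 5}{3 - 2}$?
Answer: $\frac{2334763}{16} \approx 1.4592 \cdot 10^{5}$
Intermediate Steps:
$X = -7$ ($X = - \frac{7}{1} = \left(-7\right) 1 = -7$)
$O{\left(P,h \right)} = -16$ ($O{\left(P,h \right)} = -9 - 7 = -16$)
$w{\left(U,f \right)} = \frac{347}{16}$ ($w{\left(U,f \right)} = - \frac{347}{-16} = \left(-347\right) \left(- \frac{1}{16}\right) = \frac{347}{16}$)
$w{\left(399,445 \right)} + K = \frac{347}{16} + 145901 = \frac{2334763}{16}$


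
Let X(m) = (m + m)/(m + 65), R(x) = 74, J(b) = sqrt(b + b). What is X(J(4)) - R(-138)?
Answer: -312074/4217 + 260*sqrt(2)/4217 ≈ -73.917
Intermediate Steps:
J(b) = sqrt(2)*sqrt(b) (J(b) = sqrt(2*b) = sqrt(2)*sqrt(b))
X(m) = 2*m/(65 + m) (X(m) = (2*m)/(65 + m) = 2*m/(65 + m))
X(J(4)) - R(-138) = 2*(sqrt(2)*sqrt(4))/(65 + sqrt(2)*sqrt(4)) - 1*74 = 2*(sqrt(2)*2)/(65 + sqrt(2)*2) - 74 = 2*(2*sqrt(2))/(65 + 2*sqrt(2)) - 74 = 4*sqrt(2)/(65 + 2*sqrt(2)) - 74 = -74 + 4*sqrt(2)/(65 + 2*sqrt(2))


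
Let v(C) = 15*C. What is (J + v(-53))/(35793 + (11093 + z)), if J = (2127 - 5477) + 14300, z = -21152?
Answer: 3385/8578 ≈ 0.39461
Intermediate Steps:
J = 10950 (J = -3350 + 14300 = 10950)
(J + v(-53))/(35793 + (11093 + z)) = (10950 + 15*(-53))/(35793 + (11093 - 21152)) = (10950 - 795)/(35793 - 10059) = 10155/25734 = 10155*(1/25734) = 3385/8578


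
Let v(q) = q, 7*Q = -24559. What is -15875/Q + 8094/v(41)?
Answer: 4959431/24559 ≈ 201.94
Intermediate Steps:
Q = -24559/7 (Q = (⅐)*(-24559) = -24559/7 ≈ -3508.4)
-15875/Q + 8094/v(41) = -15875/(-24559/7) + 8094/41 = -15875*(-7/24559) + 8094*(1/41) = 111125/24559 + 8094/41 = 4959431/24559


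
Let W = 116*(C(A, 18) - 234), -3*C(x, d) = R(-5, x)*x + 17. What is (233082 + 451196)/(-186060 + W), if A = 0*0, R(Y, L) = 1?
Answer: -1026417/320792 ≈ -3.1996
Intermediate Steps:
A = 0
C(x, d) = -17/3 - x/3 (C(x, d) = -(1*x + 17)/3 = -(x + 17)/3 = -(17 + x)/3 = -17/3 - x/3)
W = -83404/3 (W = 116*((-17/3 - 1/3*0) - 234) = 116*((-17/3 + 0) - 234) = 116*(-17/3 - 234) = 116*(-719/3) = -83404/3 ≈ -27801.)
(233082 + 451196)/(-186060 + W) = (233082 + 451196)/(-186060 - 83404/3) = 684278/(-641584/3) = 684278*(-3/641584) = -1026417/320792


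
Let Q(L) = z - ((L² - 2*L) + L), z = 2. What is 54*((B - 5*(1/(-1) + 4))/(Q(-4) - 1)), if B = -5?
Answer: 1080/19 ≈ 56.842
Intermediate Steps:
Q(L) = 2 + L - L² (Q(L) = 2 - ((L² - 2*L) + L) = 2 - (L² - L) = 2 + (L - L²) = 2 + L - L²)
54*((B - 5*(1/(-1) + 4))/(Q(-4) - 1)) = 54*((-5 - 5*(1/(-1) + 4))/((2 - 4 - 1*(-4)²) - 1)) = 54*((-5 - 5*(-1 + 4))/((2 - 4 - 1*16) - 1)) = 54*((-5 - 5*3)/((2 - 4 - 16) - 1)) = 54*((-5 - 15)/(-18 - 1)) = 54*(-20/(-19)) = 54*(-20*(-1/19)) = 54*(20/19) = 1080/19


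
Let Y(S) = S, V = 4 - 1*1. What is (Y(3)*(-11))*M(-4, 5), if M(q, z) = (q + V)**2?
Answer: -33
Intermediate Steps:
V = 3 (V = 4 - 1 = 3)
M(q, z) = (3 + q)**2 (M(q, z) = (q + 3)**2 = (3 + q)**2)
(Y(3)*(-11))*M(-4, 5) = (3*(-11))*(3 - 4)**2 = -33*(-1)**2 = -33*1 = -33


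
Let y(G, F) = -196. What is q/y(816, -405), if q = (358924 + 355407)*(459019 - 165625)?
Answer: -104790214707/98 ≈ -1.0693e+9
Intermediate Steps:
q = 209580429414 (q = 714331*293394 = 209580429414)
q/y(816, -405) = 209580429414/(-196) = 209580429414*(-1/196) = -104790214707/98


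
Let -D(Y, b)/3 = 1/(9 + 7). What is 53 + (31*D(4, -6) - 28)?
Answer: 307/16 ≈ 19.188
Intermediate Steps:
D(Y, b) = -3/16 (D(Y, b) = -3/(9 + 7) = -3/16)
53 + (31*D(4, -6) - 28) = 53 + (31*(-3/16) - 28) = 53 + (-93/16 - 28) = 53 - 541/16 = 307/16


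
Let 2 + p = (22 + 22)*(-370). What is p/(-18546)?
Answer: 8141/9273 ≈ 0.87792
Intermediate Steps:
p = -16282 (p = -2 + (22 + 22)*(-370) = -2 + 44*(-370) = -2 - 16280 = -16282)
p/(-18546) = -16282/(-18546) = -16282*(-1/18546) = 8141/9273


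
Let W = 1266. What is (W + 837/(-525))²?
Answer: 48960855441/30625 ≈ 1.5987e+6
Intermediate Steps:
(W + 837/(-525))² = (1266 + 837/(-525))² = (1266 + 837*(-1/525))² = (1266 - 279/175)² = (221271/175)² = 48960855441/30625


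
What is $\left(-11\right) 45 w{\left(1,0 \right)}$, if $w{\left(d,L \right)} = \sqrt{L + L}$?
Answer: $0$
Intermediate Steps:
$w{\left(d,L \right)} = \sqrt{2} \sqrt{L}$ ($w{\left(d,L \right)} = \sqrt{2 L} = \sqrt{2} \sqrt{L}$)
$\left(-11\right) 45 w{\left(1,0 \right)} = \left(-11\right) 45 \sqrt{2} \sqrt{0} = - 495 \sqrt{2} \cdot 0 = \left(-495\right) 0 = 0$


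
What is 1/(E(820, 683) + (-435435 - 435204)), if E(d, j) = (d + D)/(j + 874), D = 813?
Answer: -1557/1355583290 ≈ -1.1486e-6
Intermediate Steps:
E(d, j) = (813 + d)/(874 + j) (E(d, j) = (d + 813)/(j + 874) = (813 + d)/(874 + j))
1/(E(820, 683) + (-435435 - 435204)) = 1/((813 + 820)/(874 + 683) + (-435435 - 435204)) = 1/(1633/1557 - 870639) = 1/(-1355583290/1557) = -1557/1355583290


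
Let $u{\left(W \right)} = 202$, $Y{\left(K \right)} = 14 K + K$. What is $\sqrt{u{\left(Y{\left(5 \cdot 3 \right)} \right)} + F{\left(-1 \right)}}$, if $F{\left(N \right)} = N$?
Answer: $\sqrt{201} \approx 14.177$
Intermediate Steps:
$Y{\left(K \right)} = 15 K$
$\sqrt{u{\left(Y{\left(5 \cdot 3 \right)} \right)} + F{\left(-1 \right)}} = \sqrt{202 - 1} = \sqrt{201}$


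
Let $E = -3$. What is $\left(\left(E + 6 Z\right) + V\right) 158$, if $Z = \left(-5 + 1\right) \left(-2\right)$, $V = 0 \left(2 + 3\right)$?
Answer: $7110$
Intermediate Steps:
$V = 0$ ($V = 0 \cdot 5 = 0$)
$Z = 8$ ($Z = \left(-4\right) \left(-2\right) = 8$)
$\left(\left(E + 6 Z\right) + V\right) 158 = \left(\left(-3 + 6 \cdot 8\right) + 0\right) 158 = \left(\left(-3 + 48\right) + 0\right) 158 = \left(45 + 0\right) 158 = 45 \cdot 158 = 7110$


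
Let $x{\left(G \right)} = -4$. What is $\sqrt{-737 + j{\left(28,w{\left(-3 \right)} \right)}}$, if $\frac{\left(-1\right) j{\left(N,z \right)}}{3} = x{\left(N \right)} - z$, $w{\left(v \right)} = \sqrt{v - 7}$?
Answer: $\sqrt{-725 + 3 i \sqrt{10}} \approx 0.1762 + 26.926 i$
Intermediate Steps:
$w{\left(v \right)} = \sqrt{-7 + v}$
$j{\left(N,z \right)} = 12 + 3 z$ ($j{\left(N,z \right)} = - 3 \left(-4 - z\right) = 12 + 3 z$)
$\sqrt{-737 + j{\left(28,w{\left(-3 \right)} \right)}} = \sqrt{-737 + \left(12 + 3 \sqrt{-7 - 3}\right)} = \sqrt{-737 + \left(12 + 3 \sqrt{-10}\right)} = \sqrt{-737 + \left(12 + 3 i \sqrt{10}\right)} = \sqrt{-725 + 3 i \sqrt{10}}$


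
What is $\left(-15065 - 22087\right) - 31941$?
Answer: $-69093$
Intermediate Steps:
$\left(-15065 - 22087\right) - 31941 = -37152 - 31941 = -69093$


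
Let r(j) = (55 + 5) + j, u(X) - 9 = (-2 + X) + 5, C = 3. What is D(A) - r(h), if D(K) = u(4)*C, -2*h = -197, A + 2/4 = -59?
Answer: -221/2 ≈ -110.50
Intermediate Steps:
A = -119/2 (A = -½ - 59 = -119/2 ≈ -59.500)
u(X) = 12 + X (u(X) = 9 + ((-2 + X) + 5) = 9 + (3 + X) = 12 + X)
h = 197/2 (h = -½*(-197) = 197/2 ≈ 98.500)
D(K) = 48 (D(K) = (12 + 4)*3 = 16*3 = 48)
r(j) = 60 + j
D(A) - r(h) = 48 - (60 + 197/2) = 48 - 1*317/2 = 48 - 317/2 = -221/2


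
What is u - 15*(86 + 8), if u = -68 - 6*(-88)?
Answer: -950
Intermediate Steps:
u = 460 (u = -68 + 528 = 460)
u - 15*(86 + 8) = 460 - 15*(86 + 8) = 460 - 15*94 = 460 - 1*1410 = 460 - 1410 = -950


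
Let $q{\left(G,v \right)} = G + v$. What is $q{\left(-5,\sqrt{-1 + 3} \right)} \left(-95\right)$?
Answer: $475 - 95 \sqrt{2} \approx 340.65$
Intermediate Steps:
$q{\left(-5,\sqrt{-1 + 3} \right)} \left(-95\right) = \left(-5 + \sqrt{-1 + 3}\right) \left(-95\right) = \left(-5 + \sqrt{2}\right) \left(-95\right) = 475 - 95 \sqrt{2}$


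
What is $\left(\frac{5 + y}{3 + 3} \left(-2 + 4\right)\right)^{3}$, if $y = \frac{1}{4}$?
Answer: $\frac{343}{64} \approx 5.3594$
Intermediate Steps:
$y = \frac{1}{4} \approx 0.25$
$\left(\frac{5 + y}{3 + 3} \left(-2 + 4\right)\right)^{3} = \left(\frac{5 + \frac{1}{4}}{3 + 3} \left(-2 + 4\right)\right)^{3} = \left(\frac{21}{4 \cdot 6} \cdot 2\right)^{3} = \left(\frac{21}{4} \cdot \frac{1}{6} \cdot 2\right)^{3} = \left(\frac{7}{8} \cdot 2\right)^{3} = \left(\frac{7}{4}\right)^{3} = \frac{343}{64}$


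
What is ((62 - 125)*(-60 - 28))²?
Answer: 30735936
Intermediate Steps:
((62 - 125)*(-60 - 28))² = (-63*(-88))² = 5544² = 30735936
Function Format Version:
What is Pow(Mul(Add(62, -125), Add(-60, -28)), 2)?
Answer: 30735936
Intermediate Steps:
Pow(Mul(Add(62, -125), Add(-60, -28)), 2) = Pow(Mul(-63, -88), 2) = Pow(5544, 2) = 30735936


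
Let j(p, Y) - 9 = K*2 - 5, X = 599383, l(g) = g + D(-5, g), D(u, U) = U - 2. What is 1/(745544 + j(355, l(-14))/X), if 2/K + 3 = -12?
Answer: 8990745/6702995990336 ≈ 1.3413e-6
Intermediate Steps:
K = -2/15 (K = 2/(-3 - 12) = 2/(-15) = 2*(-1/15) = -2/15 ≈ -0.13333)
D(u, U) = -2 + U
l(g) = -2 + 2*g (l(g) = g + (-2 + g) = -2 + 2*g)
j(p, Y) = 56/15 (j(p, Y) = 9 + (-2/15*2 - 5) = 9 + (-4/15 - 5) = 9 - 79/15 = 56/15)
1/(745544 + j(355, l(-14))/X) = 1/(745544 + (56/15)/599383) = 1/(745544 + (56/15)*(1/599383)) = 1/(745544 + 56/8990745) = 1/(6702995990336/8990745) = 8990745/6702995990336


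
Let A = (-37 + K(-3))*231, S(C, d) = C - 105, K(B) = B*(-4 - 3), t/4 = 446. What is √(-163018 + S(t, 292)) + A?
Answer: -3696 + I*√161339 ≈ -3696.0 + 401.67*I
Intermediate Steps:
t = 1784 (t = 4*446 = 1784)
K(B) = -7*B (K(B) = B*(-7) = -7*B)
S(C, d) = -105 + C
A = -3696 (A = (-37 - 7*(-3))*231 = (-37 + 21)*231 = -16*231 = -3696)
√(-163018 + S(t, 292)) + A = √(-163018 + (-105 + 1784)) - 3696 = √(-163018 + 1679) - 3696 = √(-161339) - 3696 = I*√161339 - 3696 = -3696 + I*√161339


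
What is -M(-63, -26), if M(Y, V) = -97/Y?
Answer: -97/63 ≈ -1.5397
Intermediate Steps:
-M(-63, -26) = -(-97)/(-63) = -(-97)*(-1)/63 = -1*97/63 = -97/63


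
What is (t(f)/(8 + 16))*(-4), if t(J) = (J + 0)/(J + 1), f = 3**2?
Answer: -3/20 ≈ -0.15000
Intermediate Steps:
f = 9
t(J) = J/(1 + J)
(t(f)/(8 + 16))*(-4) = ((9/(1 + 9))/(8 + 16))*(-4) = ((9/10)/24)*(-4) = ((9*(1/10))/24)*(-4) = ((1/24)*(9/10))*(-4) = (3/80)*(-4) = -3/20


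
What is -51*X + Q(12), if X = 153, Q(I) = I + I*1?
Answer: -7779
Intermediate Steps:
Q(I) = 2*I (Q(I) = I + I = 2*I)
-51*X + Q(12) = -51*153 + 2*12 = -7803 + 24 = -7779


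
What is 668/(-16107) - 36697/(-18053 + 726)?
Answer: 579504143/279085989 ≈ 2.0764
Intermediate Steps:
668/(-16107) - 36697/(-18053 + 726) = 668*(-1/16107) - 36697/(-17327) = -668/16107 - 36697*(-1/17327) = -668/16107 + 36697/17327 = 579504143/279085989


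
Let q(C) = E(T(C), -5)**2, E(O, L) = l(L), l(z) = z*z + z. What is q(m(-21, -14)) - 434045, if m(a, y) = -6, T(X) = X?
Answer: -433645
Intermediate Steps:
l(z) = z + z**2 (l(z) = z**2 + z = z + z**2)
E(O, L) = L*(1 + L)
q(C) = 400 (q(C) = (-5*(1 - 5))**2 = (-5*(-4))**2 = 20**2 = 400)
q(m(-21, -14)) - 434045 = 400 - 434045 = -433645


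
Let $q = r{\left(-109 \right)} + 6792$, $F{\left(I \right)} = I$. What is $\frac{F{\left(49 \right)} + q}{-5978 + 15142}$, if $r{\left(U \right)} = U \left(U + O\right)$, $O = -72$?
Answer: $\frac{13285}{4582} \approx 2.8994$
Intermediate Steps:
$r{\left(U \right)} = U \left(-72 + U\right)$ ($r{\left(U \right)} = U \left(U - 72\right) = U \left(-72 + U\right)$)
$q = 26521$ ($q = - 109 \left(-72 - 109\right) + 6792 = \left(-109\right) \left(-181\right) + 6792 = 19729 + 6792 = 26521$)
$\frac{F{\left(49 \right)} + q}{-5978 + 15142} = \frac{49 + 26521}{-5978 + 15142} = \frac{26570}{9164} = 26570 \cdot \frac{1}{9164} = \frac{13285}{4582}$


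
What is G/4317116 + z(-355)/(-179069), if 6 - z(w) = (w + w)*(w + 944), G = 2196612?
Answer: -353013882127/193265411251 ≈ -1.8266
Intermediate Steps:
z(w) = 6 - 2*w*(944 + w) (z(w) = 6 - (w + w)*(w + 944) = 6 - 2*w*(944 + w))
G/4317116 + z(-355)/(-179069) = 2196612/4317116 + (6 - 1888*(-355) - 2*(-355)²)/(-179069) = 2196612*(1/4317116) + (6 + 670240 - 2*126025)*(-1/179069) = 549153/1079279 + (6 + 670240 - 252050)*(-1/179069) = 549153/1079279 + 418196*(-1/179069) = 549153/1079279 - 418196/179069 = -353013882127/193265411251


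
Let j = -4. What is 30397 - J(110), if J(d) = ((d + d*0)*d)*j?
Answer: 78797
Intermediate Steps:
J(d) = -4*d**2 (J(d) = ((d + d*0)*d)*(-4) = ((d + 0)*d)*(-4) = (d*d)*(-4) = d**2*(-4) = -4*d**2)
30397 - J(110) = 30397 - (-4)*110**2 = 30397 - (-4)*12100 = 30397 - 1*(-48400) = 30397 + 48400 = 78797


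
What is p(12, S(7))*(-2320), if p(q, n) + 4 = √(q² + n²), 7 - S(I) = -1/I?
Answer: 9280 - 4640*√2389/7 ≈ -23119.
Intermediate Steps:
S(I) = 7 + 1/I (S(I) = 7 - (-1)/I = 7 + 1/I)
p(q, n) = -4 + √(n² + q²) (p(q, n) = -4 + √(q² + n²) = -4 + √(n² + q²))
p(12, S(7))*(-2320) = (-4 + √((7 + 1/7)² + 12²))*(-2320) = (-4 + √((7 + ⅐)² + 144))*(-2320) = (-4 + √((50/7)² + 144))*(-2320) = (-4 + √(2500/49 + 144))*(-2320) = (-4 + √(9556/49))*(-2320) = (-4 + 2*√2389/7)*(-2320) = 9280 - 4640*√2389/7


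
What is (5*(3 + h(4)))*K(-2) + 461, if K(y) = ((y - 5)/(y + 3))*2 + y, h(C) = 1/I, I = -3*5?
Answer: 679/3 ≈ 226.33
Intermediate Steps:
I = -15
h(C) = -1/15 (h(C) = 1/(-15) = -1/15)
K(y) = y + 2*(-5 + y)/(3 + y) (K(y) = ((-5 + y)/(3 + y))*2 + y = 2*(-5 + y)/(3 + y) + y = y + 2*(-5 + y)/(3 + y))
(5*(3 + h(4)))*K(-2) + 461 = (5*(3 - 1/15))*((-10 + (-2)² + 5*(-2))/(3 - 2)) + 461 = (5*(44/15))*((-10 + 4 - 10)/1) + 461 = 44*(1*(-16))/3 + 461 = (44/3)*(-16) + 461 = -704/3 + 461 = 679/3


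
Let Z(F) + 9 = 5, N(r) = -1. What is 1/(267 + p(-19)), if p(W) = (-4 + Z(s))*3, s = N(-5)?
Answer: 1/243 ≈ 0.0041152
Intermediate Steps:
s = -1
Z(F) = -4 (Z(F) = -9 + 5 = -4)
p(W) = -24 (p(W) = (-4 - 4)*3 = -8*3 = -24)
1/(267 + p(-19)) = 1/(267 - 24) = 1/243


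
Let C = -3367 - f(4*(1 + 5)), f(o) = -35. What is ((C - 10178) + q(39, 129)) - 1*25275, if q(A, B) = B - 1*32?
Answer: -38688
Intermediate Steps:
q(A, B) = -32 + B (q(A, B) = B - 32 = -32 + B)
C = -3332 (C = -3367 - 1*(-35) = -3367 + 35 = -3332)
((C - 10178) + q(39, 129)) - 1*25275 = ((-3332 - 10178) + (-32 + 129)) - 1*25275 = (-13510 + 97) - 25275 = -13413 - 25275 = -38688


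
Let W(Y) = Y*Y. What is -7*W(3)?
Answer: -63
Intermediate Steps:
W(Y) = Y**2
-7*W(3) = -7*3**2 = -7*9 = -63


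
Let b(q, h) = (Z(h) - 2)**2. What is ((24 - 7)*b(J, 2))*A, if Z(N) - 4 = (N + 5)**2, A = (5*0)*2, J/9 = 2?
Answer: 0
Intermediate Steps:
J = 18 (J = 9*2 = 18)
A = 0 (A = 0*2 = 0)
Z(N) = 4 + (5 + N)**2 (Z(N) = 4 + (N + 5)**2 = 4 + (5 + N)**2)
b(q, h) = (2 + (5 + h)**2)**2 (b(q, h) = ((4 + (5 + h)**2) - 2)**2 = (2 + (5 + h)**2)**2)
((24 - 7)*b(J, 2))*A = ((24 - 7)*(2 + (5 + 2)**2)**2)*0 = (17*(2 + 7**2)**2)*0 = (17*(2 + 49)**2)*0 = (17*51**2)*0 = (17*2601)*0 = 44217*0 = 0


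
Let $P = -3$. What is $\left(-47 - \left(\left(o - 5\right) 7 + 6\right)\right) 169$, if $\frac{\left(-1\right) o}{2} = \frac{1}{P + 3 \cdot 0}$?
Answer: $- \frac{11492}{3} \approx -3830.7$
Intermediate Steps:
$o = \frac{2}{3}$ ($o = - \frac{2}{-3 + 3 \cdot 0} = - \frac{2}{-3 + 0} = - \frac{2}{-3} = \left(-2\right) \left(- \frac{1}{3}\right) = \frac{2}{3} \approx 0.66667$)
$\left(-47 - \left(\left(o - 5\right) 7 + 6\right)\right) 169 = \left(-47 - \left(\left(\frac{2}{3} - 5\right) 7 + 6\right)\right) 169 = \left(-47 - \left(\left(- \frac{13}{3}\right) 7 + 6\right)\right) 169 = \left(-47 - \left(- \frac{91}{3} + 6\right)\right) 169 = \left(-47 - - \frac{73}{3}\right) 169 = \left(-47 + \frac{73}{3}\right) 169 = \left(- \frac{68}{3}\right) 169 = - \frac{11492}{3}$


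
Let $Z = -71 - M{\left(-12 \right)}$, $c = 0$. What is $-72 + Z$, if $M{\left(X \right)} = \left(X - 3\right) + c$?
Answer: $-128$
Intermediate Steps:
$M{\left(X \right)} = -3 + X$ ($M{\left(X \right)} = \left(X - 3\right) + 0 = \left(-3 + X\right) + 0 = -3 + X$)
$Z = -56$ ($Z = -71 - \left(-3 - 12\right) = -71 - -15 = -71 + 15 = -56$)
$-72 + Z = -72 - 56 = -128$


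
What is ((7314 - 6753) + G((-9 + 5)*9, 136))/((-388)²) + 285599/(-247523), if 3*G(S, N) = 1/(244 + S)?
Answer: -26742365555149/23252175967488 ≈ -1.1501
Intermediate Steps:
G(S, N) = 1/(3*(244 + S))
((7314 - 6753) + G((-9 + 5)*9, 136))/((-388)²) + 285599/(-247523) = ((7314 - 6753) + 1/(3*(244 + (-9 + 5)*9)))/((-388)²) + 285599/(-247523) = (561 + 1/(3*(244 - 4*9)))/150544 + 285599*(-1/247523) = (561 + 1/(3*(244 - 36)))*(1/150544) - 285599/247523 = (561 + (⅓)/208)*(1/150544) - 285599/247523 = (561 + (⅓)*(1/208))*(1/150544) - 285599/247523 = (561 + 1/624)*(1/150544) - 285599/247523 = (350065/624)*(1/150544) - 285599/247523 = 350065/93939456 - 285599/247523 = -26742365555149/23252175967488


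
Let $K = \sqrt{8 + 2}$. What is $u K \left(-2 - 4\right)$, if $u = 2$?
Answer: $- 12 \sqrt{10} \approx -37.947$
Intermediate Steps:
$K = \sqrt{10} \approx 3.1623$
$u K \left(-2 - 4\right) = 2 \sqrt{10} \left(-2 - 4\right) = 2 \sqrt{10} \left(-6\right) = - 12 \sqrt{10}$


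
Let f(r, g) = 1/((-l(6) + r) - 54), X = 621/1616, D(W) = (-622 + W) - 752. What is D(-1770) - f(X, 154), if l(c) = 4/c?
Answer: -827373336/263161 ≈ -3144.0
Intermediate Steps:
D(W) = -1374 + W
X = 621/1616 (X = 621*(1/1616) = 621/1616 ≈ 0.38428)
f(r, g) = 1/(-164/3 + r) (f(r, g) = 1/((-4/6 + r) - 54) = 1/((-1*2/3 + r) - 54) = 1/((-2/3 + r) - 54) = 1/(-164/3 + r))
D(-1770) - f(X, 154) = (-1374 - 1770) - 3/(-164 + 3*(621/1616)) = -3144 - 3/(-164 + 1863/1616) = -3144 - 3/(-263161/1616) = -3144 - 3*(-1616)/263161 = -3144 - 1*(-4848/263161) = -3144 + 4848/263161 = -827373336/263161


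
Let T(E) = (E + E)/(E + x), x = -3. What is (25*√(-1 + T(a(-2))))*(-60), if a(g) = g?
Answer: -300*I*√5 ≈ -670.82*I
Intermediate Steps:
T(E) = 2*E/(-3 + E) (T(E) = (E + E)/(E - 3) = (2*E)/(-3 + E) = 2*E/(-3 + E))
(25*√(-1 + T(a(-2))))*(-60) = (25*√(-1 + 2*(-2)/(-3 - 2)))*(-60) = (25*√(-1 + 2*(-2)/(-5)))*(-60) = (25*√(-1 + 2*(-2)*(-⅕)))*(-60) = (25*√(-1 + ⅘))*(-60) = (25*√(-⅕))*(-60) = (25*(I*√5/5))*(-60) = (5*I*√5)*(-60) = -300*I*√5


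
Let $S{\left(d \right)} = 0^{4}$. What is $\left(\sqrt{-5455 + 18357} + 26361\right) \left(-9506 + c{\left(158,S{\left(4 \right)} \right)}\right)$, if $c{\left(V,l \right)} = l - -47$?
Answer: $-249348699 - 9459 \sqrt{12902} \approx -2.5042 \cdot 10^{8}$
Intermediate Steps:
$S{\left(d \right)} = 0$
$c{\left(V,l \right)} = 47 + l$ ($c{\left(V,l \right)} = l + 47 = 47 + l$)
$\left(\sqrt{-5455 + 18357} + 26361\right) \left(-9506 + c{\left(158,S{\left(4 \right)} \right)}\right) = \left(\sqrt{-5455 + 18357} + 26361\right) \left(-9506 + \left(47 + 0\right)\right) = \left(\sqrt{12902} + 26361\right) \left(-9506 + 47\right) = \left(26361 + \sqrt{12902}\right) \left(-9459\right) = -249348699 - 9459 \sqrt{12902}$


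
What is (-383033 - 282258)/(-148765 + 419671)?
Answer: -665291/270906 ≈ -2.4558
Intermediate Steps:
(-383033 - 282258)/(-148765 + 419671) = -665291/270906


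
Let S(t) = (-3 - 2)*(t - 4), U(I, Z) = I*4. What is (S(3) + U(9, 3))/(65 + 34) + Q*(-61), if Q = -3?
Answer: 18158/99 ≈ 183.41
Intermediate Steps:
U(I, Z) = 4*I
S(t) = 20 - 5*t (S(t) = -5*(-4 + t) = 20 - 5*t)
(S(3) + U(9, 3))/(65 + 34) + Q*(-61) = ((20 - 5*3) + 4*9)/(65 + 34) - 3*(-61) = ((20 - 15) + 36)/99 + 183 = (5 + 36)*(1/99) + 183 = 41*(1/99) + 183 = 41/99 + 183 = 18158/99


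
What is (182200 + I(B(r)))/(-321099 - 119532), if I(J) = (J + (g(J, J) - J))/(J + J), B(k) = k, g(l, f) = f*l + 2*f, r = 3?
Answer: -364405/881262 ≈ -0.41350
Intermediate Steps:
g(l, f) = 2*f + f*l
I(J) = 1 + J/2 (I(J) = (J + (J*(2 + J) - J))/(J + J) = (J + (-J + J*(2 + J)))/((2*J)) = (J*(2 + J))*(1/(2*J)) = 1 + J/2)
(182200 + I(B(r)))/(-321099 - 119532) = (182200 + (1 + (½)*3))/(-321099 - 119532) = (182200 + (1 + 3/2))/(-440631) = (182200 + 5/2)*(-1/440631) = (364405/2)*(-1/440631) = -364405/881262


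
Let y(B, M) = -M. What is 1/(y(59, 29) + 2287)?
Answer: 1/2258 ≈ 0.00044287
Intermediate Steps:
1/(y(59, 29) + 2287) = 1/(-1*29 + 2287) = 1/(-29 + 2287) = 1/2258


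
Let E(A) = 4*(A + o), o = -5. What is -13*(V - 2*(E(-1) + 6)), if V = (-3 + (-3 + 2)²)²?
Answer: -520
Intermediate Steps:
E(A) = -20 + 4*A (E(A) = 4*(A - 5) = 4*(-5 + A) = -20 + 4*A)
V = 4 (V = (-3 + (-1)²)² = (-3 + 1)² = (-2)² = 4)
-13*(V - 2*(E(-1) + 6)) = -13*(4 - 2*((-20 + 4*(-1)) + 6)) = -13*(4 - 2*((-20 - 4) + 6)) = -13*(4 - 2*(-24 + 6)) = -13*(4 - 2*(-18)) = -13*(4 + 36) = -13*40 = -520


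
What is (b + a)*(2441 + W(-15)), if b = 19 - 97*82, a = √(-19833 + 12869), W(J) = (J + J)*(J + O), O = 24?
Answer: -17226885 + 4342*I*√1741 ≈ -1.7227e+7 + 1.8117e+5*I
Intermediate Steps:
W(J) = 2*J*(24 + J) (W(J) = (J + J)*(J + 24) = (2*J)*(24 + J) = 2*J*(24 + J))
a = 2*I*√1741 (a = √(-6964) = 2*I*√1741 ≈ 83.451*I)
b = -7935 (b = 19 - 7954 = -7935)
(b + a)*(2441 + W(-15)) = (-7935 + 2*I*√1741)*(2441 + 2*(-15)*(24 - 15)) = (-7935 + 2*I*√1741)*(2441 + 2*(-15)*9) = (-7935 + 2*I*√1741)*(2441 - 270) = (-7935 + 2*I*√1741)*2171 = -17226885 + 4342*I*√1741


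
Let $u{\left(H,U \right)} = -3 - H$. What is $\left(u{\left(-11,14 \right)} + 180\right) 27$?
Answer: $5076$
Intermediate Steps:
$\left(u{\left(-11,14 \right)} + 180\right) 27 = \left(\left(-3 - -11\right) + 180\right) 27 = \left(\left(-3 + 11\right) + 180\right) 27 = \left(8 + 180\right) 27 = 188 \cdot 27 = 5076$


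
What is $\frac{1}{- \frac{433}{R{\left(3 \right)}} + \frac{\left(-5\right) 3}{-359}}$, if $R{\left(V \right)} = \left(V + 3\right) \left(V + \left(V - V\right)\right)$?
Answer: $- \frac{6462}{155177} \approx -0.041643$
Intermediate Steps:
$R{\left(V \right)} = V \left(3 + V\right)$ ($R{\left(V \right)} = \left(3 + V\right) \left(V + 0\right) = \left(3 + V\right) V = V \left(3 + V\right)$)
$\frac{1}{- \frac{433}{R{\left(3 \right)}} + \frac{\left(-5\right) 3}{-359}} = \frac{1}{- \frac{433}{3 \left(3 + 3\right)} + \frac{\left(-5\right) 3}{-359}} = \frac{1}{- \frac{433}{3 \cdot 6} - - \frac{15}{359}} = \frac{1}{- \frac{433}{18} + \frac{15}{359}} = \frac{1}{- \frac{155177}{6462}} = - \frac{6462}{155177}$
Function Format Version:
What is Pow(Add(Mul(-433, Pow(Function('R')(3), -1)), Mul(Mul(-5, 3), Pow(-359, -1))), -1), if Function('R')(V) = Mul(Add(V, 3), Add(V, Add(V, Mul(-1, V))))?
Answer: Rational(-6462, 155177) ≈ -0.041643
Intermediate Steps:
Function('R')(V) = Mul(V, Add(3, V)) (Function('R')(V) = Mul(Add(3, V), Add(V, 0)) = Mul(Add(3, V), V) = Mul(V, Add(3, V)))
Pow(Add(Mul(-433, Pow(Function('R')(3), -1)), Mul(Mul(-5, 3), Pow(-359, -1))), -1) = Pow(Add(Mul(-433, Pow(Mul(3, Add(3, 3)), -1)), Mul(Mul(-5, 3), Pow(-359, -1))), -1) = Pow(Add(Mul(-433, Pow(Mul(3, 6), -1)), Mul(-15, Rational(-1, 359))), -1) = Pow(Add(Mul(-433, Pow(18, -1)), Rational(15, 359)), -1) = Pow(Add(Mul(-433, Rational(1, 18)), Rational(15, 359)), -1) = Pow(Add(Rational(-433, 18), Rational(15, 359)), -1) = Pow(Rational(-155177, 6462), -1) = Rational(-6462, 155177)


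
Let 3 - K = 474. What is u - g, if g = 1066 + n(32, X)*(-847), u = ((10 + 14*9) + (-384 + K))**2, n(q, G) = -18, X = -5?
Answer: 500649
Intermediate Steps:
K = -471 (K = 3 - 1*474 = 3 - 474 = -471)
u = 516961 (u = ((10 + 14*9) + (-384 - 471))**2 = ((10 + 126) - 855)**2 = (136 - 855)**2 = (-719)**2 = 516961)
g = 16312 (g = 1066 - 18*(-847) = 1066 + 15246 = 16312)
u - g = 516961 - 1*16312 = 516961 - 16312 = 500649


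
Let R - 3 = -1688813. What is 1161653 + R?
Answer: -527157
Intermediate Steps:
R = -1688810 (R = 3 - 1688813 = -1688810)
1161653 + R = 1161653 - 1688810 = -527157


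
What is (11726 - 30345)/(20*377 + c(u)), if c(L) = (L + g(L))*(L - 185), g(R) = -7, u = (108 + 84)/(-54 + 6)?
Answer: -18619/9619 ≈ -1.9356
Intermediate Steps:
u = -4 (u = 192/(-48) = 192*(-1/48) = -4)
c(L) = (-185 + L)*(-7 + L) (c(L) = (L - 7)*(L - 185) = (-7 + L)*(-185 + L) = (-185 + L)*(-7 + L))
(11726 - 30345)/(20*377 + c(u)) = (11726 - 30345)/(20*377 + (1295 + (-4)² - 192*(-4))) = -18619/(7540 + (1295 + 16 + 768)) = -18619/(7540 + 2079) = -18619/9619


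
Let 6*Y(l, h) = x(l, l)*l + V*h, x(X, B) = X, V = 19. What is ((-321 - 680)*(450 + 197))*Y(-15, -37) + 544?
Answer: 154789265/3 ≈ 5.1596e+7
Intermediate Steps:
Y(l, h) = l**2/6 + 19*h/6 (Y(l, h) = (l*l + 19*h)/6 = (l**2 + 19*h)/6 = l**2/6 + 19*h/6)
((-321 - 680)*(450 + 197))*Y(-15, -37) + 544 = ((-321 - 680)*(450 + 197))*((1/6)*(-15)**2 + (19/6)*(-37)) + 544 = (-1001*647)*((1/6)*225 - 703/6) + 544 = -647647*(75/2 - 703/6) + 544 = -647647*(-239/3) + 544 = 154787633/3 + 544 = 154789265/3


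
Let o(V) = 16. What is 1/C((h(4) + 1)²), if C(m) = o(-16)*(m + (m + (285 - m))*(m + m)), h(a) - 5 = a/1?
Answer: 1/913600 ≈ 1.0946e-6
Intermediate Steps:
h(a) = 5 + a (h(a) = 5 + a/1 = 5 + a*1 = 5 + a)
C(m) = 9136*m (C(m) = 16*(m + (m + (285 - m))*(m + m)) = 16*(m + 285*(2*m)) = 16*(m + 570*m) = 16*(571*m) = 9136*m)
1/C((h(4) + 1)²) = 1/(9136*((5 + 4) + 1)²) = 1/(9136*(9 + 1)²) = 1/(9136*10²) = 1/(9136*100) = 1/913600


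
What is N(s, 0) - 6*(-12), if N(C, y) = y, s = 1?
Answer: 72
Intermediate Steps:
N(s, 0) - 6*(-12) = 0 - 6*(-12) = 0 + 72 = 72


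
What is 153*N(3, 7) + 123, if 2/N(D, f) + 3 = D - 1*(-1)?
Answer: 429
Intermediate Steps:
N(D, f) = 2/(-2 + D) (N(D, f) = 2/(-3 + (D - 1*(-1))) = 2/(-3 + (D + 1)) = 2/(-3 + (1 + D)) = 2/(-2 + D))
153*N(3, 7) + 123 = 153*(2/(-2 + 3)) + 123 = 153*(2/1) + 123 = 153*(2*1) + 123 = 153*2 + 123 = 306 + 123 = 429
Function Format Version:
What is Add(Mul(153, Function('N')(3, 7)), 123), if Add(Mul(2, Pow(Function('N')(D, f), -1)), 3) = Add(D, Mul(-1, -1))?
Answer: 429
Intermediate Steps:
Function('N')(D, f) = Mul(2, Pow(Add(-2, D), -1)) (Function('N')(D, f) = Mul(2, Pow(Add(-3, Add(D, Mul(-1, -1))), -1)) = Mul(2, Pow(Add(-3, Add(D, 1)), -1)) = Mul(2, Pow(Add(-3, Add(1, D)), -1)) = Mul(2, Pow(Add(-2, D), -1)))
Add(Mul(153, Function('N')(3, 7)), 123) = Add(Mul(153, Mul(2, Pow(Add(-2, 3), -1))), 123) = Add(Mul(153, Mul(2, Pow(1, -1))), 123) = Add(Mul(153, Mul(2, 1)), 123) = Add(Mul(153, 2), 123) = Add(306, 123) = 429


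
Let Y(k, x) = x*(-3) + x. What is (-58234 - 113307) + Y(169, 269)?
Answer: -172079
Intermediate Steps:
Y(k, x) = -2*x (Y(k, x) = -3*x + x = -2*x)
(-58234 - 113307) + Y(169, 269) = (-58234 - 113307) - 2*269 = -171541 - 538 = -172079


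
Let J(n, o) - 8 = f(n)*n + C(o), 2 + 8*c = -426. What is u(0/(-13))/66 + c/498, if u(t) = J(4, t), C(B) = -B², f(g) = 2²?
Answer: 2807/10956 ≈ 0.25621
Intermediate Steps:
f(g) = 4
c = -107/2 (c = -¼ + (⅛)*(-426) = -¼ - 213/4 = -107/2 ≈ -53.500)
J(n, o) = 8 - o² + 4*n (J(n, o) = 8 + (4*n - o²) = 8 + (-o² + 4*n) = 8 - o² + 4*n)
u(t) = 24 - t² (u(t) = 8 - t² + 4*4 = 8 - t² + 16 = 24 - t²)
u(0/(-13))/66 + c/498 = (24 - (0/(-13))²)/66 - 107/2/498 = (24 - (0*(-1/13))²)*(1/66) - 107/2*1/498 = (24 - 1*0²)*(1/66) - 107/996 = (24 - 1*0)*(1/66) - 107/996 = (24 + 0)*(1/66) - 107/996 = 24*(1/66) - 107/996 = 4/11 - 107/996 = 2807/10956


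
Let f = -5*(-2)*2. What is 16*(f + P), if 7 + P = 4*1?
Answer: 272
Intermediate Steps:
f = 20 (f = 10*2 = 20)
P = -3 (P = -7 + 4*1 = -7 + 4 = -3)
16*(f + P) = 16*(20 - 3) = 16*17 = 272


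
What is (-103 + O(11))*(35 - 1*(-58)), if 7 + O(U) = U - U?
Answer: -10230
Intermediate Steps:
O(U) = -7 (O(U) = -7 + (U - U) = -7 + 0 = -7)
(-103 + O(11))*(35 - 1*(-58)) = (-103 - 7)*(35 - 1*(-58)) = -110*(35 + 58) = -110*93 = -10230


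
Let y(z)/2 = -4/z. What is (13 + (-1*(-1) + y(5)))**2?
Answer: 3844/25 ≈ 153.76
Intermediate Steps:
y(z) = -8/z (y(z) = 2*(-4/z) = -8/z)
(13 + (-1*(-1) + y(5)))**2 = (13 + (-1*(-1) - 8/5))**2 = (13 + (1 - 8*1/5))**2 = (13 + (1 - 8/5))**2 = (13 - 3/5)**2 = (62/5)**2 = 3844/25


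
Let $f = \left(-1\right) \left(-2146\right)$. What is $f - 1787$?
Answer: $359$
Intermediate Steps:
$f = 2146$
$f - 1787 = 2146 - 1787 = 359$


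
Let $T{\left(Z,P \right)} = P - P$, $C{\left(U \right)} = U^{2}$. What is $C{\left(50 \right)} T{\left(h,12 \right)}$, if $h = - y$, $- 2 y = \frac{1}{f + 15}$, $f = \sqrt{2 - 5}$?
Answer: $0$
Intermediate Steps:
$f = i \sqrt{3}$ ($f = \sqrt{-3} = i \sqrt{3} \approx 1.732 i$)
$y = - \frac{1}{2 \left(15 + i \sqrt{3}\right)}$ ($y = - \frac{1}{2 \left(i \sqrt{3} + 15\right)} = - \frac{1}{2 \left(15 + i \sqrt{3}\right)} \approx -0.032895 + 0.0037984 i$)
$h = - \frac{i}{2 \left(\sqrt{3} - 15 i\right)} \approx 0.032895 - 0.0037984 i$
$T{\left(Z,P \right)} = 0$
$C{\left(50 \right)} T{\left(h,12 \right)} = 50^{2} \cdot 0 = 2500 \cdot 0 = 0$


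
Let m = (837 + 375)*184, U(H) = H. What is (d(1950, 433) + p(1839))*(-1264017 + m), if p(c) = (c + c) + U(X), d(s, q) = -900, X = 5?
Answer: -2897128047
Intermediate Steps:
m = 223008 (m = 1212*184 = 223008)
p(c) = 5 + 2*c (p(c) = (c + c) + 5 = 2*c + 5 = 5 + 2*c)
(d(1950, 433) + p(1839))*(-1264017 + m) = (-900 + (5 + 2*1839))*(-1264017 + 223008) = (-900 + (5 + 3678))*(-1041009) = (-900 + 3683)*(-1041009) = 2783*(-1041009) = -2897128047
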